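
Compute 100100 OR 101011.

OR: 1 when either bit is 1
  100100
| 101011
--------
  101111
Decimal: 36 | 43 = 47



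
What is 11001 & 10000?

AND: 1 only when both bits are 1
  11001
& 10000
-------
  10000
Decimal: 25 & 16 = 16



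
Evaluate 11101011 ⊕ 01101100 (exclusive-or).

XOR: 1 when bits differ
  11101011
^ 01101100
----------
  10000111
Decimal: 235 ^ 108 = 135



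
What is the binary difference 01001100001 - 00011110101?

Method 1 - Direct subtraction (column by column from the right: bit − bit − borrow-in; if negative, add 2 and borrow 1 from the next column):
borrow: 01111111000
        01001100001
-       00011110101
-------------------
        00101101100

Method 2 - Add two's complement:
Two's complement of 00011110101: invert → 11100001010, add 1 → 11100001011
  01001100001
+ 11100001011
-------------
 100101101100  (end carry out of the top bit = 1)
Discarding the end carry: 00101101100
Decimal check:
  01001100001 = 512 + 64 + 32 + 1 = 609
  00011110101 = 128 + 64 + 32 + 16 + 4 + 1 = 245
  609 - 245 = 364, and 00101101100 = 256 + 64 + 32 + 8 + 4 = 364 ✓



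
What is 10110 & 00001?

AND: 1 only when both bits are 1
  10110
& 00001
-------
  00000
Decimal: 22 & 1 = 0



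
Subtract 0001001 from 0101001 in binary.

Method 1 - Direct subtraction (column by column from the right: bit − bit − borrow-in; if negative, add 2 and borrow 1 from the next column):
borrow: 0000000
        0101001
-       0001001
---------------
        0100000

Method 2 - Add two's complement:
Two's complement of 0001001: invert → 1110110, add 1 → 1110111
  0101001
+ 1110111
---------
 10100000  (end carry out of the top bit = 1)
Discarding the end carry: 0100000
Decimal check:
  0101001 = 32 + 8 + 1 = 41
  0001001 = 8 + 1 = 9
  41 - 9 = 32, and 0100000 = 32 ✓



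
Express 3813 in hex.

Using repeated division by 16 (digits 10–15 are A–F):
3813 ÷ 16 = 238 remainder 5
238 ÷ 16 = 14 remainder 14 (E)
14 ÷ 16 = 0 remainder 14 (E)
Reading remainders bottom to top: EE5



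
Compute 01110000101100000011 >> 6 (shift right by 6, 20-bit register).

Original: 01110000101100000011 (decimal 461571)
Shift right by 6 positions
Drop the 6 low bits; fill with zeros on the left
Result: 00000001110000101100 (decimal 7212)
Equivalent: 461571 >> 6 = 461571 ÷ 2^6 = 7212



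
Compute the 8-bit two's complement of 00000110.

Original: 00000110
Step 1 - Invert all bits: 11111001
Step 2 - Add 1: 11111010
Verification: 00000110 + 11111010 = 100000000; discarding the end carry (carry out of the top bit) leaves the 8-bit value 00000000, as required for x + (-x)



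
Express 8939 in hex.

Using repeated division by 16 (digits 10–15 are A–F):
8939 ÷ 16 = 558 remainder 11 (B)
558 ÷ 16 = 34 remainder 14 (E)
34 ÷ 16 = 2 remainder 2
2 ÷ 16 = 0 remainder 2
Reading remainders bottom to top: 22EB



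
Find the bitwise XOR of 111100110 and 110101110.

XOR: 1 when bits differ
  111100110
^ 110101110
-----------
  001001000
Decimal: 486 ^ 430 = 72



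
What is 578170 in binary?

Using repeated division by 2:
578170 ÷ 2 = 289085 remainder 0
289085 ÷ 2 = 144542 remainder 1
144542 ÷ 2 = 72271 remainder 0
72271 ÷ 2 = 36135 remainder 1
36135 ÷ 2 = 18067 remainder 1
18067 ÷ 2 = 9033 remainder 1
9033 ÷ 2 = 4516 remainder 1
4516 ÷ 2 = 2258 remainder 0
2258 ÷ 2 = 1129 remainder 0
1129 ÷ 2 = 564 remainder 1
564 ÷ 2 = 282 remainder 0
282 ÷ 2 = 141 remainder 0
141 ÷ 2 = 70 remainder 1
70 ÷ 2 = 35 remainder 0
35 ÷ 2 = 17 remainder 1
17 ÷ 2 = 8 remainder 1
8 ÷ 2 = 4 remainder 0
4 ÷ 2 = 2 remainder 0
2 ÷ 2 = 1 remainder 0
1 ÷ 2 = 0 remainder 1
Reading remainders bottom to top: 10001101001001111010



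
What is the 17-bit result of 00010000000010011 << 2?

Original: 00010000000010011 (decimal 8211)
Shift left by 2 positions
Append 2 zeros on the right
Result: 01000000001001100 (decimal 32844)
Equivalent: 8211 << 2 = 8211 × 2^2 = 32844



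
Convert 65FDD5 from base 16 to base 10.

Expand by place value (powers of 16):
Digit values: F = 15, D = 13
65FDD5 = 6 × 16^5 + 5 × 16^4 + 15 × 16^3 + 13 × 16^2 + 13 × 16^1 + 5 × 16^0
= 6 × 1048576 + 5 × 65536 + 15 × 4096 + 13 × 256 + 13 × 16 + 5 × 1
= 6291456 + 327680 + 61440 + 3328 + 208 + 5
= 6684117



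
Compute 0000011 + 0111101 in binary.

Add column by column from the right: bit + bit + carry-in; write the sum mod 2, carry 1 when the sum is 2 or 3.
carry:  1111110
        0000011
+       0111101
---------------
       01000000
(the carry out of the leftmost column, 0, becomes the leading bit)
Decimal check:
  0000011 = 2 + 1 = 3
  0111101 = 32 + 16 + 8 + 4 + 1 = 61
  3 + 61 = 64, and 01000000 = 64 ✓



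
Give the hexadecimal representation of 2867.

Using repeated division by 16 (digits 10–15 are A–F):
2867 ÷ 16 = 179 remainder 3
179 ÷ 16 = 11 remainder 3
11 ÷ 16 = 0 remainder 11 (B)
Reading remainders bottom to top: B33



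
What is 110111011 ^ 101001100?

XOR: 1 when bits differ
  110111011
^ 101001100
-----------
  011110111
Decimal: 443 ^ 332 = 247



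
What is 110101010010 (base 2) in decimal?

Sum of powers of 2 for each 1-bit:
2^1 + 2^4 + 2^6 + 2^8 + 2^10 + 2^11
= 2 + 16 + 64 + 256 + 1024 + 2048
= 3410



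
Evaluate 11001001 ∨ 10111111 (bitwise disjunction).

OR: 1 when either bit is 1
  11001001
| 10111111
----------
  11111111
Decimal: 201 | 191 = 255



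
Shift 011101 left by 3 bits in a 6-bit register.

Original: 011101 (decimal 29)
Shift left by 3 positions
Append 3 zeros on the right and drop the 3 high bits that overflow the 6-bit width
Result: 101000 (decimal 40)
Equivalent: 29 << 3 = 29 × 2^3 = 232, truncated to 6 bits = 40



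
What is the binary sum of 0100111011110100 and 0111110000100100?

Add column by column from the right: bit + bit + carry-in; write the sum mod 2, carry 1 when the sum is 2 or 3.
carry:  1111100111001000
        0100111011110100
+       0111110000100100
------------------------
       01100101100011000
(the carry out of the leftmost column, 0, becomes the leading bit)
Decimal check:
  0100111011110100 = 16384 + 2048 + 1024 + 512 + 128 + 64 + 32 + 16 + 4 = 20212
  0111110000100100 = 16384 + 8192 + 4096 + 2048 + 1024 + 32 + 4 = 31780
  20212 + 31780 = 51992, and 01100101100011000 = 32768 + 16384 + 2048 + 512 + 256 + 16 + 8 = 51992 ✓



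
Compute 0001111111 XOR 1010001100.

XOR: 1 when bits differ
  0001111111
^ 1010001100
------------
  1011110011
Decimal: 127 ^ 652 = 755



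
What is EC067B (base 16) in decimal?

Expand by place value (powers of 16):
Digit values: E = 14, C = 12, B = 11
EC067B = 14 × 16^5 + 12 × 16^4 + 0 × 16^3 + 6 × 16^2 + 7 × 16^1 + 11 × 16^0
= 14 × 1048576 + 12 × 65536 + 0 × 4096 + 6 × 256 + 7 × 16 + 11 × 1
= 14680064 + 786432 + 0 + 1536 + 112 + 11
= 15468155



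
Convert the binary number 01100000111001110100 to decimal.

Sum of powers of 2 for each 1-bit:
2^2 + 2^4 + 2^5 + 2^6 + 2^9 + 2^10 + 2^11 + 2^17 + 2^18
= 4 + 16 + 32 + 64 + 512 + 1024 + 2048 + 131072 + 262144
= 396916



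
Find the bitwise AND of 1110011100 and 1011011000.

AND: 1 only when both bits are 1
  1110011100
& 1011011000
------------
  1010011000
Decimal: 924 & 728 = 664



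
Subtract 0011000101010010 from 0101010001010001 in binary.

Method 1 - Direct subtraction (column by column from the right: bit − bit − borrow-in; if negative, add 2 and borrow 1 from the next column):
borrow: 0100011111111100
        0101010001010001
-       0011000101010010
------------------------
        0010001011111111

Method 2 - Add two's complement:
Two's complement of 0011000101010010: invert → 1100111010101101, add 1 → 1100111010101110
  0101010001010001
+ 1100111010101110
------------------
 10010001011111111  (end carry out of the top bit = 1)
Discarding the end carry: 0010001011111111
Decimal check:
  0101010001010001 = 16384 + 4096 + 1024 + 64 + 16 + 1 = 21585
  0011000101010010 = 8192 + 4096 + 256 + 64 + 16 + 2 = 12626
  21585 - 12626 = 8959, and 0010001011111111 = 8192 + 512 + 128 + 64 + 32 + 16 + 8 + 4 + 2 + 1 = 8959 ✓



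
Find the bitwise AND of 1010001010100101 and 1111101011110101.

AND: 1 only when both bits are 1
  1010001010100101
& 1111101011110101
------------------
  1010001010100101
Decimal: 41637 & 64245 = 41637



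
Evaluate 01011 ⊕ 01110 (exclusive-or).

XOR: 1 when bits differ
  01011
^ 01110
-------
  00101
Decimal: 11 ^ 14 = 5



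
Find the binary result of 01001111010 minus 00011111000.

Method 1 - Direct subtraction (column by column from the right: bit − bit − borrow-in; if negative, add 2 and borrow 1 from the next column):
borrow: 01100000000
        01001111010
-       00011111000
-------------------
        00110000010

Method 2 - Add two's complement:
Two's complement of 00011111000: invert → 11100000111, add 1 → 11100001000
  01001111010
+ 11100001000
-------------
 100110000010  (end carry out of the top bit = 1)
Discarding the end carry: 00110000010
Decimal check:
  01001111010 = 512 + 64 + 32 + 16 + 8 + 2 = 634
  00011111000 = 128 + 64 + 32 + 16 + 8 = 248
  634 - 248 = 386, and 00110000010 = 256 + 128 + 2 = 386 ✓



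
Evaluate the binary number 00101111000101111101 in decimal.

Sum of powers of 2 for each 1-bit:
2^0 + 2^2 + 2^3 + 2^4 + 2^5 + 2^6 + 2^8 + 2^12 + 2^13 + 2^14 + 2^15 + 2^17
= 1 + 4 + 8 + 16 + 32 + 64 + 256 + 4096 + 8192 + 16384 + 32768 + 131072
= 192893



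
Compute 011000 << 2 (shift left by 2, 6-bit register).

Original: 011000 (decimal 24)
Shift left by 2 positions
Append 2 zeros on the right and drop the 2 high bits that overflow the 6-bit width
Result: 100000 (decimal 32)
Equivalent: 24 << 2 = 24 × 2^2 = 96, truncated to 6 bits = 32



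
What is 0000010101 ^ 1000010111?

XOR: 1 when bits differ
  0000010101
^ 1000010111
------------
  1000000010
Decimal: 21 ^ 535 = 514



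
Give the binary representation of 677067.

Using repeated division by 2:
677067 ÷ 2 = 338533 remainder 1
338533 ÷ 2 = 169266 remainder 1
169266 ÷ 2 = 84633 remainder 0
84633 ÷ 2 = 42316 remainder 1
42316 ÷ 2 = 21158 remainder 0
21158 ÷ 2 = 10579 remainder 0
10579 ÷ 2 = 5289 remainder 1
5289 ÷ 2 = 2644 remainder 1
2644 ÷ 2 = 1322 remainder 0
1322 ÷ 2 = 661 remainder 0
661 ÷ 2 = 330 remainder 1
330 ÷ 2 = 165 remainder 0
165 ÷ 2 = 82 remainder 1
82 ÷ 2 = 41 remainder 0
41 ÷ 2 = 20 remainder 1
20 ÷ 2 = 10 remainder 0
10 ÷ 2 = 5 remainder 0
5 ÷ 2 = 2 remainder 1
2 ÷ 2 = 1 remainder 0
1 ÷ 2 = 0 remainder 1
Reading remainders bottom to top: 10100101010011001011



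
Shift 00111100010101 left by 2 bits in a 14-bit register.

Original: 00111100010101 (decimal 3861)
Shift left by 2 positions
Append 2 zeros on the right
Result: 11110001010100 (decimal 15444)
Equivalent: 3861 << 2 = 3861 × 2^2 = 15444



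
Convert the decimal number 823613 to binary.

Using repeated division by 2:
823613 ÷ 2 = 411806 remainder 1
411806 ÷ 2 = 205903 remainder 0
205903 ÷ 2 = 102951 remainder 1
102951 ÷ 2 = 51475 remainder 1
51475 ÷ 2 = 25737 remainder 1
25737 ÷ 2 = 12868 remainder 1
12868 ÷ 2 = 6434 remainder 0
6434 ÷ 2 = 3217 remainder 0
3217 ÷ 2 = 1608 remainder 1
1608 ÷ 2 = 804 remainder 0
804 ÷ 2 = 402 remainder 0
402 ÷ 2 = 201 remainder 0
201 ÷ 2 = 100 remainder 1
100 ÷ 2 = 50 remainder 0
50 ÷ 2 = 25 remainder 0
25 ÷ 2 = 12 remainder 1
12 ÷ 2 = 6 remainder 0
6 ÷ 2 = 3 remainder 0
3 ÷ 2 = 1 remainder 1
1 ÷ 2 = 0 remainder 1
Reading remainders bottom to top: 11001001000100111101



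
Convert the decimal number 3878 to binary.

Using repeated division by 2:
3878 ÷ 2 = 1939 remainder 0
1939 ÷ 2 = 969 remainder 1
969 ÷ 2 = 484 remainder 1
484 ÷ 2 = 242 remainder 0
242 ÷ 2 = 121 remainder 0
121 ÷ 2 = 60 remainder 1
60 ÷ 2 = 30 remainder 0
30 ÷ 2 = 15 remainder 0
15 ÷ 2 = 7 remainder 1
7 ÷ 2 = 3 remainder 1
3 ÷ 2 = 1 remainder 1
1 ÷ 2 = 0 remainder 1
Reading remainders bottom to top: 111100100110



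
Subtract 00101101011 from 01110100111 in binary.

Method 1 - Direct subtraction (column by column from the right: bit − bit − borrow-in; if negative, add 2 and borrow 1 from the next column):
borrow: 00011110000
        01110100111
-       00101101011
-------------------
        01000111100

Method 2 - Add two's complement:
Two's complement of 00101101011: invert → 11010010100, add 1 → 11010010101
  01110100111
+ 11010010101
-------------
 101000111100  (end carry out of the top bit = 1)
Discarding the end carry: 01000111100
Decimal check:
  01110100111 = 512 + 256 + 128 + 32 + 4 + 2 + 1 = 935
  00101101011 = 256 + 64 + 32 + 8 + 2 + 1 = 363
  935 - 363 = 572, and 01000111100 = 512 + 32 + 16 + 8 + 4 = 572 ✓



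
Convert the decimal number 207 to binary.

Using repeated division by 2:
207 ÷ 2 = 103 remainder 1
103 ÷ 2 = 51 remainder 1
51 ÷ 2 = 25 remainder 1
25 ÷ 2 = 12 remainder 1
12 ÷ 2 = 6 remainder 0
6 ÷ 2 = 3 remainder 0
3 ÷ 2 = 1 remainder 1
1 ÷ 2 = 0 remainder 1
Reading remainders bottom to top: 11001111



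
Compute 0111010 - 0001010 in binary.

Method 1 - Direct subtraction (column by column from the right: bit − bit − borrow-in; if negative, add 2 and borrow 1 from the next column):
borrow: 0000000
        0111010
-       0001010
---------------
        0110000

Method 2 - Add two's complement:
Two's complement of 0001010: invert → 1110101, add 1 → 1110110
  0111010
+ 1110110
---------
 10110000  (end carry out of the top bit = 1)
Discarding the end carry: 0110000
Decimal check:
  0111010 = 32 + 16 + 8 + 2 = 58
  0001010 = 8 + 2 = 10
  58 - 10 = 48, and 0110000 = 32 + 16 = 48 ✓



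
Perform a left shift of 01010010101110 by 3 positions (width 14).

Original: 01010010101110 (decimal 5294)
Shift left by 3 positions
Append 3 zeros on the right and drop the 3 high bits that overflow the 14-bit width
Result: 10010101110000 (decimal 9584)
Equivalent: 5294 << 3 = 5294 × 2^3 = 42352, truncated to 14 bits = 9584



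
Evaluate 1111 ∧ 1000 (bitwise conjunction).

AND: 1 only when both bits are 1
  1111
& 1000
------
  1000
Decimal: 15 & 8 = 8



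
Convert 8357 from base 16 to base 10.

Expand by place value (powers of 16):
8357 = 8 × 16^3 + 3 × 16^2 + 5 × 16^1 + 7 × 16^0
= 8 × 4096 + 3 × 256 + 5 × 16 + 7 × 1
= 32768 + 768 + 80 + 7
= 33623



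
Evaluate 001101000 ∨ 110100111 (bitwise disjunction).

OR: 1 when either bit is 1
  001101000
| 110100111
-----------
  111101111
Decimal: 104 | 423 = 495



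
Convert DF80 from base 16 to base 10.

Expand by place value (powers of 16):
Digit values: D = 13, F = 15
DF80 = 13 × 16^3 + 15 × 16^2 + 8 × 16^1 + 0 × 16^0
= 13 × 4096 + 15 × 256 + 8 × 16 + 0 × 1
= 53248 + 3840 + 128 + 0
= 57216



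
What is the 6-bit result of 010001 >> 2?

Original: 010001 (decimal 17)
Shift right by 2 positions
Drop the 2 low bits; fill with zeros on the left
Result: 000100 (decimal 4)
Equivalent: 17 >> 2 = 17 ÷ 2^2 = 4



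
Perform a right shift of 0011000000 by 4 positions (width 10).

Original: 0011000000 (decimal 192)
Shift right by 4 positions
Drop the 4 low bits; fill with zeros on the left
Result: 0000001100 (decimal 12)
Equivalent: 192 >> 4 = 192 ÷ 2^4 = 12



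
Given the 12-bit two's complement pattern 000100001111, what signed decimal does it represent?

Binary: 000100001111
Sign bit: 0 (non-negative)
Read directly as an unsigned value:
000100001111 = 256 + 8 + 4 + 2 + 1 = 271
Value: 271



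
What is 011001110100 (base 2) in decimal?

Sum of powers of 2 for each 1-bit:
2^2 + 2^4 + 2^5 + 2^6 + 2^9 + 2^10
= 4 + 16 + 32 + 64 + 512 + 1024
= 1652



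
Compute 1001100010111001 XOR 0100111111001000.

XOR: 1 when bits differ
  1001100010111001
^ 0100111111001000
------------------
  1101011101110001
Decimal: 39097 ^ 20424 = 55153



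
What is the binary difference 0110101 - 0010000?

Method 1 - Direct subtraction (column by column from the right: bit − bit − borrow-in; if negative, add 2 and borrow 1 from the next column):
borrow: 0000000
        0110101
-       0010000
---------------
        0100101

Method 2 - Add two's complement:
Two's complement of 0010000: invert → 1101111, add 1 → 1110000
  0110101
+ 1110000
---------
 10100101  (end carry out of the top bit = 1)
Discarding the end carry: 0100101
Decimal check:
  0110101 = 32 + 16 + 4 + 1 = 53
  0010000 = 16
  53 - 16 = 37, and 0100101 = 32 + 4 + 1 = 37 ✓



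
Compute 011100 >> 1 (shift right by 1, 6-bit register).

Original: 011100 (decimal 28)
Shift right by 1 position
Drop the 1 low bit; fill with zero on the left
Result: 001110 (decimal 14)
Equivalent: 28 >> 1 = 28 ÷ 2^1 = 14



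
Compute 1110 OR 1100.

OR: 1 when either bit is 1
  1110
| 1100
------
  1110
Decimal: 14 | 12 = 14



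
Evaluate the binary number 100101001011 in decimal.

Sum of powers of 2 for each 1-bit:
2^0 + 2^1 + 2^3 + 2^6 + 2^8 + 2^11
= 1 + 2 + 8 + 64 + 256 + 2048
= 2379



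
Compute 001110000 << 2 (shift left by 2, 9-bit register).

Original: 001110000 (decimal 112)
Shift left by 2 positions
Append 2 zeros on the right
Result: 111000000 (decimal 448)
Equivalent: 112 << 2 = 112 × 2^2 = 448



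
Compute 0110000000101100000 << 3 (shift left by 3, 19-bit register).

Original: 0110000000101100000 (decimal 196960)
Shift left by 3 positions
Append 3 zeros on the right and drop the 3 high bits that overflow the 19-bit width
Result: 0000000101100000000 (decimal 2816)
Equivalent: 196960 << 3 = 196960 × 2^3 = 1575680, truncated to 19 bits = 2816



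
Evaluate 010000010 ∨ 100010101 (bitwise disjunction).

OR: 1 when either bit is 1
  010000010
| 100010101
-----------
  110010111
Decimal: 130 | 277 = 407



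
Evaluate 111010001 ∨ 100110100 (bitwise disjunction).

OR: 1 when either bit is 1
  111010001
| 100110100
-----------
  111110101
Decimal: 465 | 308 = 501



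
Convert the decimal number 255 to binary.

Using repeated division by 2:
255 ÷ 2 = 127 remainder 1
127 ÷ 2 = 63 remainder 1
63 ÷ 2 = 31 remainder 1
31 ÷ 2 = 15 remainder 1
15 ÷ 2 = 7 remainder 1
7 ÷ 2 = 3 remainder 1
3 ÷ 2 = 1 remainder 1
1 ÷ 2 = 0 remainder 1
Reading remainders bottom to top: 11111111



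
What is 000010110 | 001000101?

OR: 1 when either bit is 1
  000010110
| 001000101
-----------
  001010111
Decimal: 22 | 69 = 87



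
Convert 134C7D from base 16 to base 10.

Expand by place value (powers of 16):
Digit values: C = 12, D = 13
134C7D = 1 × 16^5 + 3 × 16^4 + 4 × 16^3 + 12 × 16^2 + 7 × 16^1 + 13 × 16^0
= 1 × 1048576 + 3 × 65536 + 4 × 4096 + 12 × 256 + 7 × 16 + 13 × 1
= 1048576 + 196608 + 16384 + 3072 + 112 + 13
= 1264765



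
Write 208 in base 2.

Using repeated division by 2:
208 ÷ 2 = 104 remainder 0
104 ÷ 2 = 52 remainder 0
52 ÷ 2 = 26 remainder 0
26 ÷ 2 = 13 remainder 0
13 ÷ 2 = 6 remainder 1
6 ÷ 2 = 3 remainder 0
3 ÷ 2 = 1 remainder 1
1 ÷ 2 = 0 remainder 1
Reading remainders bottom to top: 11010000



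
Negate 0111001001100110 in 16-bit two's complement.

Original: 0111001001100110
Step 1 - Invert all bits: 1000110110011001
Step 2 - Add 1: 1000110110011010
Verification: 0111001001100110 + 1000110110011010 = 10000000000000000; discarding the end carry (carry out of the top bit) leaves the 16-bit value 0000000000000000, as required for x + (-x)



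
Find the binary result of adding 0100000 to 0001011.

Add column by column from the right: bit + bit + carry-in; write the sum mod 2, carry 1 when the sum is 2 or 3.
carry:  0000000
        0100000
+       0001011
---------------
       00101011
(the carry out of the leftmost column, 0, becomes the leading bit)
Decimal check:
  0100000 = 32
  0001011 = 8 + 2 + 1 = 11
  32 + 11 = 43, and 00101011 = 32 + 8 + 2 + 1 = 43 ✓



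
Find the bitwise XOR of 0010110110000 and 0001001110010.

XOR: 1 when bits differ
  0010110110000
^ 0001001110010
---------------
  0011111000010
Decimal: 1456 ^ 626 = 1986



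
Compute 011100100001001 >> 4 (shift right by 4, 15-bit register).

Original: 011100100001001 (decimal 14601)
Shift right by 4 positions
Drop the 4 low bits; fill with zeros on the left
Result: 000001110010000 (decimal 912)
Equivalent: 14601 >> 4 = 14601 ÷ 2^4 = 912



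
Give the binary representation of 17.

Using repeated division by 2:
17 ÷ 2 = 8 remainder 1
8 ÷ 2 = 4 remainder 0
4 ÷ 2 = 2 remainder 0
2 ÷ 2 = 1 remainder 0
1 ÷ 2 = 0 remainder 1
Reading remainders bottom to top: 10001



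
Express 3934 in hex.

Using repeated division by 16 (digits 10–15 are A–F):
3934 ÷ 16 = 245 remainder 14 (E)
245 ÷ 16 = 15 remainder 5
15 ÷ 16 = 0 remainder 15 (F)
Reading remainders bottom to top: F5E



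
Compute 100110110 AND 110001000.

AND: 1 only when both bits are 1
  100110110
& 110001000
-----------
  100000000
Decimal: 310 & 392 = 256



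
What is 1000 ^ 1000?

XOR: 1 when bits differ
  1000
^ 1000
------
  0000
Decimal: 8 ^ 8 = 0



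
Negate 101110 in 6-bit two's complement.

Original (sign bit 1, negative): 101110
Step 1 - Invert all bits: 010001
Step 2 - Add 1: 010010
Verification: 101110 + 010010 = 1000000; discarding the end carry (carry out of the top bit) leaves the 6-bit value 000000, as required for x + (-x)



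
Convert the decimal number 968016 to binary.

Using repeated division by 2:
968016 ÷ 2 = 484008 remainder 0
484008 ÷ 2 = 242004 remainder 0
242004 ÷ 2 = 121002 remainder 0
121002 ÷ 2 = 60501 remainder 0
60501 ÷ 2 = 30250 remainder 1
30250 ÷ 2 = 15125 remainder 0
15125 ÷ 2 = 7562 remainder 1
7562 ÷ 2 = 3781 remainder 0
3781 ÷ 2 = 1890 remainder 1
1890 ÷ 2 = 945 remainder 0
945 ÷ 2 = 472 remainder 1
472 ÷ 2 = 236 remainder 0
236 ÷ 2 = 118 remainder 0
118 ÷ 2 = 59 remainder 0
59 ÷ 2 = 29 remainder 1
29 ÷ 2 = 14 remainder 1
14 ÷ 2 = 7 remainder 0
7 ÷ 2 = 3 remainder 1
3 ÷ 2 = 1 remainder 1
1 ÷ 2 = 0 remainder 1
Reading remainders bottom to top: 11101100010101010000



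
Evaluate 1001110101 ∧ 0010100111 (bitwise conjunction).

AND: 1 only when both bits are 1
  1001110101
& 0010100111
------------
  0000100101
Decimal: 629 & 167 = 37



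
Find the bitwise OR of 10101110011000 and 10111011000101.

OR: 1 when either bit is 1
  10101110011000
| 10111011000101
----------------
  10111111011101
Decimal: 11160 | 11973 = 12253



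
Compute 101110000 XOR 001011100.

XOR: 1 when bits differ
  101110000
^ 001011100
-----------
  100101100
Decimal: 368 ^ 92 = 300



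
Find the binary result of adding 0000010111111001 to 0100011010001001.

Add column by column from the right: bit + bit + carry-in; write the sum mod 2, carry 1 when the sum is 2 or 3.
carry:  0000111111110010
        0000010111111001
+       0100011010001001
------------------------
       00100110010000010
(the carry out of the leftmost column, 0, becomes the leading bit)
Decimal check:
  0000010111111001 = 1024 + 256 + 128 + 64 + 32 + 16 + 8 + 1 = 1529
  0100011010001001 = 16384 + 1024 + 512 + 128 + 8 + 1 = 18057
  1529 + 18057 = 19586, and 00100110010000010 = 16384 + 2048 + 1024 + 128 + 2 = 19586 ✓



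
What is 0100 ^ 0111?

XOR: 1 when bits differ
  0100
^ 0111
------
  0011
Decimal: 4 ^ 7 = 3



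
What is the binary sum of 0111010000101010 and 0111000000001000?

Add column by column from the right: bit + bit + carry-in; write the sum mod 2, carry 1 when the sum is 2 or 3.
carry:  1110000000010000
        0111010000101010
+       0111000000001000
------------------------
       01110010000110010
(the carry out of the leftmost column, 0, becomes the leading bit)
Decimal check:
  0111010000101010 = 16384 + 8192 + 4096 + 1024 + 32 + 8 + 2 = 29738
  0111000000001000 = 16384 + 8192 + 4096 + 8 = 28680
  29738 + 28680 = 58418, and 01110010000110010 = 32768 + 16384 + 8192 + 1024 + 32 + 16 + 2 = 58418 ✓



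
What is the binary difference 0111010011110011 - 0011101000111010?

Method 1 - Direct subtraction (column by column from the right: bit − bit − borrow-in; if negative, add 2 and borrow 1 from the next column):
borrow: 0111010001110000
        0111010011110011
-       0011101000111010
------------------------
        0011101010111001

Method 2 - Add two's complement:
Two's complement of 0011101000111010: invert → 1100010111000101, add 1 → 1100010111000110
  0111010011110011
+ 1100010111000110
------------------
 10011101010111001  (end carry out of the top bit = 1)
Discarding the end carry: 0011101010111001
Decimal check:
  0111010011110011 = 16384 + 8192 + 4096 + 1024 + 128 + 64 + 32 + 16 + 2 + 1 = 29939
  0011101000111010 = 8192 + 4096 + 2048 + 512 + 32 + 16 + 8 + 2 = 14906
  29939 - 14906 = 15033, and 0011101010111001 = 8192 + 4096 + 2048 + 512 + 128 + 32 + 16 + 8 + 1 = 15033 ✓



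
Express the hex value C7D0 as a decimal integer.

Expand by place value (powers of 16):
Digit values: C = 12, D = 13
C7D0 = 12 × 16^3 + 7 × 16^2 + 13 × 16^1 + 0 × 16^0
= 12 × 4096 + 7 × 256 + 13 × 16 + 0 × 1
= 49152 + 1792 + 208 + 0
= 51152



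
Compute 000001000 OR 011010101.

OR: 1 when either bit is 1
  000001000
| 011010101
-----------
  011011101
Decimal: 8 | 213 = 221



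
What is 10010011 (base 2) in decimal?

Sum of powers of 2 for each 1-bit:
2^0 + 2^1 + 2^4 + 2^7
= 1 + 2 + 16 + 128
= 147



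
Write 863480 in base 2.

Using repeated division by 2:
863480 ÷ 2 = 431740 remainder 0
431740 ÷ 2 = 215870 remainder 0
215870 ÷ 2 = 107935 remainder 0
107935 ÷ 2 = 53967 remainder 1
53967 ÷ 2 = 26983 remainder 1
26983 ÷ 2 = 13491 remainder 1
13491 ÷ 2 = 6745 remainder 1
6745 ÷ 2 = 3372 remainder 1
3372 ÷ 2 = 1686 remainder 0
1686 ÷ 2 = 843 remainder 0
843 ÷ 2 = 421 remainder 1
421 ÷ 2 = 210 remainder 1
210 ÷ 2 = 105 remainder 0
105 ÷ 2 = 52 remainder 1
52 ÷ 2 = 26 remainder 0
26 ÷ 2 = 13 remainder 0
13 ÷ 2 = 6 remainder 1
6 ÷ 2 = 3 remainder 0
3 ÷ 2 = 1 remainder 1
1 ÷ 2 = 0 remainder 1
Reading remainders bottom to top: 11010010110011111000



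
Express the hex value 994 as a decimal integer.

Expand by place value (powers of 16):
994 = 9 × 16^2 + 9 × 16^1 + 4 × 16^0
= 9 × 256 + 9 × 16 + 4 × 1
= 2304 + 144 + 4
= 2452



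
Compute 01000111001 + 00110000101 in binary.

Add column by column from the right: bit + bit + carry-in; write the sum mod 2, carry 1 when the sum is 2 or 3.
carry:  00000000010
        01000111001
+       00110000101
-------------------
       001110111110
(the carry out of the leftmost column, 0, becomes the leading bit)
Decimal check:
  01000111001 = 512 + 32 + 16 + 8 + 1 = 569
  00110000101 = 256 + 128 + 4 + 1 = 389
  569 + 389 = 958, and 001110111110 = 512 + 256 + 128 + 32 + 16 + 8 + 4 + 2 = 958 ✓



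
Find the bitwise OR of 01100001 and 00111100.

OR: 1 when either bit is 1
  01100001
| 00111100
----------
  01111101
Decimal: 97 | 60 = 125



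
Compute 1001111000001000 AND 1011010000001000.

AND: 1 only when both bits are 1
  1001111000001000
& 1011010000001000
------------------
  1001010000001000
Decimal: 40456 & 46088 = 37896



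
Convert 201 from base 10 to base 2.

Using repeated division by 2:
201 ÷ 2 = 100 remainder 1
100 ÷ 2 = 50 remainder 0
50 ÷ 2 = 25 remainder 0
25 ÷ 2 = 12 remainder 1
12 ÷ 2 = 6 remainder 0
6 ÷ 2 = 3 remainder 0
3 ÷ 2 = 1 remainder 1
1 ÷ 2 = 0 remainder 1
Reading remainders bottom to top: 11001001



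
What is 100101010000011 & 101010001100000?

AND: 1 only when both bits are 1
  100101010000011
& 101010001100000
-----------------
  100000000000000
Decimal: 19075 & 21600 = 16384



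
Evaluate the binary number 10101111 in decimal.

Sum of powers of 2 for each 1-bit:
2^0 + 2^1 + 2^2 + 2^3 + 2^5 + 2^7
= 1 + 2 + 4 + 8 + 32 + 128
= 175



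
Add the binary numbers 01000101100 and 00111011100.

Add column by column from the right: bit + bit + carry-in; write the sum mod 2, carry 1 when the sum is 2 or 3.
carry:  11111111000
        01000101100
+       00111011100
-------------------
       010000001000
(the carry out of the leftmost column, 0, becomes the leading bit)
Decimal check:
  01000101100 = 512 + 32 + 8 + 4 = 556
  00111011100 = 256 + 128 + 64 + 16 + 8 + 4 = 476
  556 + 476 = 1032, and 010000001000 = 1024 + 8 = 1032 ✓



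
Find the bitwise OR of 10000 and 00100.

OR: 1 when either bit is 1
  10000
| 00100
-------
  10100
Decimal: 16 | 4 = 20



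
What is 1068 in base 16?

Using repeated division by 16 (digits 10–15 are A–F):
1068 ÷ 16 = 66 remainder 12 (C)
66 ÷ 16 = 4 remainder 2
4 ÷ 16 = 0 remainder 4
Reading remainders bottom to top: 42C



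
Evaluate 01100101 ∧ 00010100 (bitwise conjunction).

AND: 1 only when both bits are 1
  01100101
& 00010100
----------
  00000100
Decimal: 101 & 20 = 4



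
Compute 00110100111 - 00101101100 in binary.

Method 1 - Direct subtraction (column by column from the right: bit − bit − borrow-in; if negative, add 2 and borrow 1 from the next column):
borrow: 00011110000
        00110100111
-       00101101100
-------------------
        00000111011

Method 2 - Add two's complement:
Two's complement of 00101101100: invert → 11010010011, add 1 → 11010010100
  00110100111
+ 11010010100
-------------
 100000111011  (end carry out of the top bit = 1)
Discarding the end carry: 00000111011
Decimal check:
  00110100111 = 256 + 128 + 32 + 4 + 2 + 1 = 423
  00101101100 = 256 + 64 + 32 + 8 + 4 = 364
  423 - 364 = 59, and 00000111011 = 32 + 16 + 8 + 2 + 1 = 59 ✓



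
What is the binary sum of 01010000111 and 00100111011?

Add column by column from the right: bit + bit + carry-in; write the sum mod 2, carry 1 when the sum is 2 or 3.
carry:  00001111110
        01010000111
+       00100111011
-------------------
       001111000010
(the carry out of the leftmost column, 0, becomes the leading bit)
Decimal check:
  01010000111 = 512 + 128 + 4 + 2 + 1 = 647
  00100111011 = 256 + 32 + 16 + 8 + 2 + 1 = 315
  647 + 315 = 962, and 001111000010 = 512 + 256 + 128 + 64 + 2 = 962 ✓



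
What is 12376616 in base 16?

Using repeated division by 16 (digits 10–15 are A–F):
12376616 ÷ 16 = 773538 remainder 8
773538 ÷ 16 = 48346 remainder 2
48346 ÷ 16 = 3021 remainder 10 (A)
3021 ÷ 16 = 188 remainder 13 (D)
188 ÷ 16 = 11 remainder 12 (C)
11 ÷ 16 = 0 remainder 11 (B)
Reading remainders bottom to top: BCDA28



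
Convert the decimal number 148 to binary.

Using repeated division by 2:
148 ÷ 2 = 74 remainder 0
74 ÷ 2 = 37 remainder 0
37 ÷ 2 = 18 remainder 1
18 ÷ 2 = 9 remainder 0
9 ÷ 2 = 4 remainder 1
4 ÷ 2 = 2 remainder 0
2 ÷ 2 = 1 remainder 0
1 ÷ 2 = 0 remainder 1
Reading remainders bottom to top: 10010100



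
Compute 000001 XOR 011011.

XOR: 1 when bits differ
  000001
^ 011011
--------
  011010
Decimal: 1 ^ 27 = 26



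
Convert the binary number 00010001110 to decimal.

Sum of powers of 2 for each 1-bit:
2^1 + 2^2 + 2^3 + 2^7
= 2 + 4 + 8 + 128
= 142



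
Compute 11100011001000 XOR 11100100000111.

XOR: 1 when bits differ
  11100011001000
^ 11100100000111
----------------
  00000111001111
Decimal: 14536 ^ 14599 = 463



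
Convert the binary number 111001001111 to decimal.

Sum of powers of 2 for each 1-bit:
2^0 + 2^1 + 2^2 + 2^3 + 2^6 + 2^9 + 2^10 + 2^11
= 1 + 2 + 4 + 8 + 64 + 512 + 1024 + 2048
= 3663



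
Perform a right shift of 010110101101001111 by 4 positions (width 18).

Original: 010110101101001111 (decimal 93007)
Shift right by 4 positions
Drop the 4 low bits; fill with zeros on the left
Result: 000001011010110100 (decimal 5812)
Equivalent: 93007 >> 4 = 93007 ÷ 2^4 = 5812



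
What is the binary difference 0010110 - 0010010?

Method 1 - Direct subtraction (column by column from the right: bit − bit − borrow-in; if negative, add 2 and borrow 1 from the next column):
borrow: 0000000
        0010110
-       0010010
---------------
        0000100

Method 2 - Add two's complement:
Two's complement of 0010010: invert → 1101101, add 1 → 1101110
  0010110
+ 1101110
---------
 10000100  (end carry out of the top bit = 1)
Discarding the end carry: 0000100
Decimal check:
  0010110 = 16 + 4 + 2 = 22
  0010010 = 16 + 2 = 18
  22 - 18 = 4, and 0000100 = 4 ✓



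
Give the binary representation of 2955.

Using repeated division by 2:
2955 ÷ 2 = 1477 remainder 1
1477 ÷ 2 = 738 remainder 1
738 ÷ 2 = 369 remainder 0
369 ÷ 2 = 184 remainder 1
184 ÷ 2 = 92 remainder 0
92 ÷ 2 = 46 remainder 0
46 ÷ 2 = 23 remainder 0
23 ÷ 2 = 11 remainder 1
11 ÷ 2 = 5 remainder 1
5 ÷ 2 = 2 remainder 1
2 ÷ 2 = 1 remainder 0
1 ÷ 2 = 0 remainder 1
Reading remainders bottom to top: 101110001011



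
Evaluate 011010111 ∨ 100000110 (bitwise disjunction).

OR: 1 when either bit is 1
  011010111
| 100000110
-----------
  111010111
Decimal: 215 | 262 = 471



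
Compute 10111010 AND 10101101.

AND: 1 only when both bits are 1
  10111010
& 10101101
----------
  10101000
Decimal: 186 & 173 = 168



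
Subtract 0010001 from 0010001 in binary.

Method 1 - Direct subtraction (column by column from the right: bit − bit − borrow-in; if negative, add 2 and borrow 1 from the next column):
borrow: 0000000
        0010001
-       0010001
---------------
        0000000

Method 2 - Add two's complement:
Two's complement of 0010001: invert → 1101110, add 1 → 1101111
  0010001
+ 1101111
---------
 10000000  (end carry out of the top bit = 1)
Discarding the end carry: 0000000
Decimal check:
  0010001 = 16 + 1 = 17
  0010001 = 16 + 1 = 17
  17 - 17 = 0, and 0000000 = 0 ✓



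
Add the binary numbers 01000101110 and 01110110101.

Add column by column from the right: bit + bit + carry-in; write the sum mod 2, carry 1 when the sum is 2 or 3.
carry:  10001111000
        01000101110
+       01110110101
-------------------
       010111100011
(the carry out of the leftmost column, 0, becomes the leading bit)
Decimal check:
  01000101110 = 512 + 32 + 8 + 4 + 2 = 558
  01110110101 = 512 + 256 + 128 + 32 + 16 + 4 + 1 = 949
  558 + 949 = 1507, and 010111100011 = 1024 + 256 + 128 + 64 + 32 + 2 + 1 = 1507 ✓



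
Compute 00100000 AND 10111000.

AND: 1 only when both bits are 1
  00100000
& 10111000
----------
  00100000
Decimal: 32 & 184 = 32



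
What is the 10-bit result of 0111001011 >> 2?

Original: 0111001011 (decimal 459)
Shift right by 2 positions
Drop the 2 low bits; fill with zeros on the left
Result: 0001110010 (decimal 114)
Equivalent: 459 >> 2 = 459 ÷ 2^2 = 114



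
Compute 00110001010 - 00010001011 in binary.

Method 1 - Direct subtraction (column by column from the right: bit − bit − borrow-in; if negative, add 2 and borrow 1 from the next column):
borrow: 00111111110
        00110001010
-       00010001011
-------------------
        00011111111

Method 2 - Add two's complement:
Two's complement of 00010001011: invert → 11101110100, add 1 → 11101110101
  00110001010
+ 11101110101
-------------
 100011111111  (end carry out of the top bit = 1)
Discarding the end carry: 00011111111
Decimal check:
  00110001010 = 256 + 128 + 8 + 2 = 394
  00010001011 = 128 + 8 + 2 + 1 = 139
  394 - 139 = 255, and 00011111111 = 128 + 64 + 32 + 16 + 8 + 4 + 2 + 1 = 255 ✓



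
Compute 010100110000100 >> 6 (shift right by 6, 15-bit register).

Original: 010100110000100 (decimal 10628)
Shift right by 6 positions
Drop the 6 low bits; fill with zeros on the left
Result: 000000010100110 (decimal 166)
Equivalent: 10628 >> 6 = 10628 ÷ 2^6 = 166



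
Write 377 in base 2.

Using repeated division by 2:
377 ÷ 2 = 188 remainder 1
188 ÷ 2 = 94 remainder 0
94 ÷ 2 = 47 remainder 0
47 ÷ 2 = 23 remainder 1
23 ÷ 2 = 11 remainder 1
11 ÷ 2 = 5 remainder 1
5 ÷ 2 = 2 remainder 1
2 ÷ 2 = 1 remainder 0
1 ÷ 2 = 0 remainder 1
Reading remainders bottom to top: 101111001



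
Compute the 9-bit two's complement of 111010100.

Original (sign bit 1, negative): 111010100
Step 1 - Invert all bits: 000101011
Step 2 - Add 1: 000101100
Verification: 111010100 + 000101100 = 1000000000; discarding the end carry (carry out of the top bit) leaves the 9-bit value 000000000, as required for x + (-x)



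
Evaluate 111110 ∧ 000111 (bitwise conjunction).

AND: 1 only when both bits are 1
  111110
& 000111
--------
  000110
Decimal: 62 & 7 = 6



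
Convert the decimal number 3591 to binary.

Using repeated division by 2:
3591 ÷ 2 = 1795 remainder 1
1795 ÷ 2 = 897 remainder 1
897 ÷ 2 = 448 remainder 1
448 ÷ 2 = 224 remainder 0
224 ÷ 2 = 112 remainder 0
112 ÷ 2 = 56 remainder 0
56 ÷ 2 = 28 remainder 0
28 ÷ 2 = 14 remainder 0
14 ÷ 2 = 7 remainder 0
7 ÷ 2 = 3 remainder 1
3 ÷ 2 = 1 remainder 1
1 ÷ 2 = 0 remainder 1
Reading remainders bottom to top: 111000000111



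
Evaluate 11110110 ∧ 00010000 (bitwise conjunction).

AND: 1 only when both bits are 1
  11110110
& 00010000
----------
  00010000
Decimal: 246 & 16 = 16



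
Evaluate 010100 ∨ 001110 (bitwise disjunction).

OR: 1 when either bit is 1
  010100
| 001110
--------
  011110
Decimal: 20 | 14 = 30



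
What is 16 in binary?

Using repeated division by 2:
16 ÷ 2 = 8 remainder 0
8 ÷ 2 = 4 remainder 0
4 ÷ 2 = 2 remainder 0
2 ÷ 2 = 1 remainder 0
1 ÷ 2 = 0 remainder 1
Reading remainders bottom to top: 10000



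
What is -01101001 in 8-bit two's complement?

Original: 01101001
Step 1 - Invert all bits: 10010110
Step 2 - Add 1: 10010111
Verification: 01101001 + 10010111 = 100000000; discarding the end carry (carry out of the top bit) leaves the 8-bit value 00000000, as required for x + (-x)



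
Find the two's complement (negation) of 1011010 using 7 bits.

Original (sign bit 1, negative): 1011010
Step 1 - Invert all bits: 0100101
Step 2 - Add 1: 0100110
Verification: 1011010 + 0100110 = 10000000; discarding the end carry (carry out of the top bit) leaves the 7-bit value 0000000, as required for x + (-x)



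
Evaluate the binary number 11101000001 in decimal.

Sum of powers of 2 for each 1-bit:
2^0 + 2^6 + 2^8 + 2^9 + 2^10
= 1 + 64 + 256 + 512 + 1024
= 1857



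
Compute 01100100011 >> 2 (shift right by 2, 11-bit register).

Original: 01100100011 (decimal 803)
Shift right by 2 positions
Drop the 2 low bits; fill with zeros on the left
Result: 00011001000 (decimal 200)
Equivalent: 803 >> 2 = 803 ÷ 2^2 = 200



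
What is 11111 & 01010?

AND: 1 only when both bits are 1
  11111
& 01010
-------
  01010
Decimal: 31 & 10 = 10



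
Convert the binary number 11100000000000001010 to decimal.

Sum of powers of 2 for each 1-bit:
2^1 + 2^3 + 2^17 + 2^18 + 2^19
= 2 + 8 + 131072 + 262144 + 524288
= 917514



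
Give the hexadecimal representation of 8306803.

Using repeated division by 16 (digits 10–15 are A–F):
8306803 ÷ 16 = 519175 remainder 3
519175 ÷ 16 = 32448 remainder 7
32448 ÷ 16 = 2028 remainder 0
2028 ÷ 16 = 126 remainder 12 (C)
126 ÷ 16 = 7 remainder 14 (E)
7 ÷ 16 = 0 remainder 7
Reading remainders bottom to top: 7EC073



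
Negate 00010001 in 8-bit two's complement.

Original: 00010001
Step 1 - Invert all bits: 11101110
Step 2 - Add 1: 11101111
Verification: 00010001 + 11101111 = 100000000; discarding the end carry (carry out of the top bit) leaves the 8-bit value 00000000, as required for x + (-x)



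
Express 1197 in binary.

Using repeated division by 2:
1197 ÷ 2 = 598 remainder 1
598 ÷ 2 = 299 remainder 0
299 ÷ 2 = 149 remainder 1
149 ÷ 2 = 74 remainder 1
74 ÷ 2 = 37 remainder 0
37 ÷ 2 = 18 remainder 1
18 ÷ 2 = 9 remainder 0
9 ÷ 2 = 4 remainder 1
4 ÷ 2 = 2 remainder 0
2 ÷ 2 = 1 remainder 0
1 ÷ 2 = 0 remainder 1
Reading remainders bottom to top: 10010101101



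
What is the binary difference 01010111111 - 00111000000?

Method 1 - Direct subtraction (column by column from the right: bit − bit − borrow-in; if negative, add 2 and borrow 1 from the next column):
borrow: 01110000000
        01010111111
-       00111000000
-------------------
        00011111111

Method 2 - Add two's complement:
Two's complement of 00111000000: invert → 11000111111, add 1 → 11001000000
  01010111111
+ 11001000000
-------------
 100011111111  (end carry out of the top bit = 1)
Discarding the end carry: 00011111111
Decimal check:
  01010111111 = 512 + 128 + 32 + 16 + 8 + 4 + 2 + 1 = 703
  00111000000 = 256 + 128 + 64 = 448
  703 - 448 = 255, and 00011111111 = 128 + 64 + 32 + 16 + 8 + 4 + 2 + 1 = 255 ✓

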